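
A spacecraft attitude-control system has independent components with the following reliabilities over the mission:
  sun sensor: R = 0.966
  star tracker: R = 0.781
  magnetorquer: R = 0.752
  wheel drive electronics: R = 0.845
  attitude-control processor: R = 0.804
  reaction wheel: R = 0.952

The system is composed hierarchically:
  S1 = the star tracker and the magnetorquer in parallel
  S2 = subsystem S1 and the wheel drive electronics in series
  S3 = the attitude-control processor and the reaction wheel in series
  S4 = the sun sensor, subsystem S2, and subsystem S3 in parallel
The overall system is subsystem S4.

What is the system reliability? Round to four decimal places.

Parallel (star tracker and magnetorquer): 1 − (1 − 0.781000)(1 − 0.752000) = 0.945688
Series ([0.945688] and wheel drive electronics): 0.945688 × 0.845000 = 0.799106
Series (attitude-control processor and reaction wheel): 0.804000 × 0.952000 = 0.765408
Parallel (sun sensor, [0.799106], and [0.765408]): 1 − (1 − 0.966000)(1 − 0.799106)(1 − 0.765408) = 0.9984

0.9984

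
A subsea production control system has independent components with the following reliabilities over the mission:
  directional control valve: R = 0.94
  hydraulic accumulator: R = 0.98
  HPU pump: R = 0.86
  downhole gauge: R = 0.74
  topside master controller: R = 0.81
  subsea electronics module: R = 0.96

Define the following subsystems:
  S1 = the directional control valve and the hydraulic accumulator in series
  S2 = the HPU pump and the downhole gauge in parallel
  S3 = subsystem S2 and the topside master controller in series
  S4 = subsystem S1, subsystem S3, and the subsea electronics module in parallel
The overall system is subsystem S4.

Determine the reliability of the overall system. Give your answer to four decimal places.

Series (directional control valve and hydraulic accumulator): 0.940000 × 0.980000 = 0.921200
Parallel (HPU pump and downhole gauge): 1 − (1 − 0.860000)(1 − 0.740000) = 0.963600
Series ([0.963600] and topside master controller): 0.963600 × 0.810000 = 0.780516
Parallel ([0.921200], [0.780516], and subsea electronics module): 1 − (1 − 0.921200)(1 − 0.780516)(1 − 0.960000) = 0.9993

0.9993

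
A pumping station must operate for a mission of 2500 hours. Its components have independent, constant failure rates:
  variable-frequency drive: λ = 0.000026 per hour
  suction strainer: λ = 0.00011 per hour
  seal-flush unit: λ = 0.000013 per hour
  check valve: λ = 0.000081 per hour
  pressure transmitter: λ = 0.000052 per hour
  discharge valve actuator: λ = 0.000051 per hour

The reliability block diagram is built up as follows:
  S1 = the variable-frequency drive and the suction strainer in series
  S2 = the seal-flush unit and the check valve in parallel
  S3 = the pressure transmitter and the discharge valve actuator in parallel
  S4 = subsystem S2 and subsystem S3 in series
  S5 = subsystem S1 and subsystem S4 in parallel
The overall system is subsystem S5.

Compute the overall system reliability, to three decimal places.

R(variable-frequency drive) = exp(−0.000026 × 2500) = 0.93707
R(suction strainer) = exp(−0.00011 × 2500) = 0.75957
R(seal-flush unit) = exp(−0.000013 × 2500) = 0.96802
R(check valve) = exp(−0.000081 × 2500) = 0.81669
R(pressure transmitter) = exp(−0.000052 × 2500) = 0.87810
R(discharge valve actuator) = exp(−0.000051 × 2500) = 0.88029
Series (variable-frequency drive and suction strainer): 0.93707 × 0.75957 = 0.71177
Parallel (seal-flush unit and check valve): 1 − (1 − 0.96802)(1 − 0.81669) = 0.99414
Parallel (pressure transmitter and discharge valve actuator): 1 − (1 − 0.87810)(1 − 0.88029) = 0.98541
Series ([0.99414] and [0.98541]): 0.99414 × 0.98541 = 0.97964
Parallel ([0.71177] and [0.97964]): 1 − (1 − 0.71177)(1 − 0.97964) = 0.994

0.994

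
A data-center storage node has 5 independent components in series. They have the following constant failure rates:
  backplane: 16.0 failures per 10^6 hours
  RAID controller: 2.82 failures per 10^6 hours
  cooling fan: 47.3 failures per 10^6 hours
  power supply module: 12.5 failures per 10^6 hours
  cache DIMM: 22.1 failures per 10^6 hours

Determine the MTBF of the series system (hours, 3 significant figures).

Series of exponential components: λ_sys = Σ λ_i
λ_sys = 0.0000160 + 0.00000282 + 0.0000473 + 0.0000125 + 0.0000221 = 1.0072e-04 /h
MTBF = 1 / λ_sys = 9930 h

9930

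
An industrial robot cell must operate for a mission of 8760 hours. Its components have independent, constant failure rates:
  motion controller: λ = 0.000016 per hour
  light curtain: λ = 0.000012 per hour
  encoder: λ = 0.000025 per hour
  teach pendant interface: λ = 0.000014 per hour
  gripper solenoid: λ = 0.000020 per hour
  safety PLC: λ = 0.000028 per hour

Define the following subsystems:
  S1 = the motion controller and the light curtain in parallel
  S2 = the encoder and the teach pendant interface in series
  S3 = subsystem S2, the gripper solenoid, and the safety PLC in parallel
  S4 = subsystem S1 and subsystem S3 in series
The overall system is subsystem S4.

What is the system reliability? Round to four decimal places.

R(motion controller) = exp(−0.000016 × 8760) = 0.869219
R(light curtain) = exp(−0.000012 × 8760) = 0.900216
R(encoder) = exp(−0.000025 × 8760) = 0.803322
R(teach pendant interface) = exp(−0.000014 × 8760) = 0.884582
R(gripper solenoid) = exp(−0.000020 × 8760) = 0.839289
R(safety PLC) = exp(−0.000028 × 8760) = 0.782485
Parallel (motion controller and light curtain): 1 − (1 − 0.869219)(1 − 0.900216) = 0.986950
Series (encoder and teach pendant interface): 0.803322 × 0.884582 = 0.710604
Parallel ([0.710604], gripper solenoid, and safety PLC): 1 − (1 − 0.710604)(1 − 0.839289)(1 − 0.782485) = 0.989884
Series ([0.986950] and [0.989884]): 0.986950 × 0.989884 = 0.9770

0.9770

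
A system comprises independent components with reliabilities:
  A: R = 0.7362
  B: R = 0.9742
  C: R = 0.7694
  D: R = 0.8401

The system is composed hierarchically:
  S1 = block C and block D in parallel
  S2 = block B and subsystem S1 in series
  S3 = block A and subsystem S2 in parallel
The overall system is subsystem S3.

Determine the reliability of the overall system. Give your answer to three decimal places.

Parallel (C and D): 1 − (1 − 0.76940)(1 − 0.84010) = 0.96313
Series (B and [0.96313]): 0.97420 × 0.96313 = 0.93828
Parallel (A and [0.93828]): 1 − (1 − 0.73620)(1 − 0.93828) = 0.984

0.984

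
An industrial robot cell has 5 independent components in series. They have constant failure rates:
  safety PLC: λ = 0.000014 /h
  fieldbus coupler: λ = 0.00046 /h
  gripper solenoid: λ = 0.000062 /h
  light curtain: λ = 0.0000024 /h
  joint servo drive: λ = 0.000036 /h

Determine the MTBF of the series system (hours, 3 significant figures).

1740

Series of exponential components: λ_sys = Σ λ_i
λ_sys = 0.000014 + 0.00046 + 0.000062 + 0.0000024 + 0.000036 = 5.7440e-04 /h
MTBF = 1 / λ_sys = 1740 h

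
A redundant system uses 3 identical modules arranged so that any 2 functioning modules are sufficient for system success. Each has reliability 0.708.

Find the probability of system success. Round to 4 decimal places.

R = Σ_{i=2}^{3} C(3,i) p^i (1−p)^{3−i} with p = 0.708
C(3,2)·0.708^2·0.292^1 = 0.439107
C(3,3)·0.708^3·0.292^0 = 0.354895
Sum = 0.7940

0.7940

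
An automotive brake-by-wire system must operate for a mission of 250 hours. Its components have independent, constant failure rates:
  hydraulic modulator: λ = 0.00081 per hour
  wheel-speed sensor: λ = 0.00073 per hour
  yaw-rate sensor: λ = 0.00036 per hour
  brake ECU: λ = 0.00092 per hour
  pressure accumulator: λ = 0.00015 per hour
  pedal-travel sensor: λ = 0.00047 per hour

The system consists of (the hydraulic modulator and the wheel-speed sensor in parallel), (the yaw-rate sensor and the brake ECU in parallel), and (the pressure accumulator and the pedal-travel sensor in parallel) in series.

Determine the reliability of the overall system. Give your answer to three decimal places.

R(hydraulic modulator) = exp(−0.00081 × 250) = 0.81669
R(wheel-speed sensor) = exp(−0.00073 × 250) = 0.83318
R(yaw-rate sensor) = exp(−0.00036 × 250) = 0.91393
R(brake ECU) = exp(−0.00092 × 250) = 0.79453
R(pressure accumulator) = exp(−0.00015 × 250) = 0.96319
R(pedal-travel sensor) = exp(−0.00047 × 250) = 0.88914
Parallel (hydraulic modulator and wheel-speed sensor): 1 − (1 − 0.81669)(1 − 0.83318) = 0.96942
Parallel (yaw-rate sensor and brake ECU): 1 − (1 − 0.91393)(1 − 0.79453) = 0.98232
Parallel (pressure accumulator and pedal-travel sensor): 1 − (1 − 0.96319)(1 − 0.88914) = 0.99592
Series ([0.96942], [0.98232], and [0.99592]): 0.96942 × 0.98232 × 0.99592 = 0.948

0.948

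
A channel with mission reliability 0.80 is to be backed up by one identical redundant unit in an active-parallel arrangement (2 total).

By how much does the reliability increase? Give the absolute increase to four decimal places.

0.1600

R_before = 0.80
R_after = 1 − (1 − 0.80)^2 = 0.9600
ΔR = 0.9600 − 0.80 = 0.1600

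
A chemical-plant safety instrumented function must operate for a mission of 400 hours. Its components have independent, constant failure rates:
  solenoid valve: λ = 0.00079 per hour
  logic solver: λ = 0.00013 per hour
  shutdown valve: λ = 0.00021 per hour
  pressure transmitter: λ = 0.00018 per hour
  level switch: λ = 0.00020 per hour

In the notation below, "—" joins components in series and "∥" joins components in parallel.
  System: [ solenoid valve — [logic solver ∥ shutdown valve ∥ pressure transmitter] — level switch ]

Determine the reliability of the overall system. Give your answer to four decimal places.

R(solenoid valve) = exp(−0.00079 × 400) = 0.729059
R(logic solver) = exp(−0.00013 × 400) = 0.949329
R(shutdown valve) = exp(−0.00021 × 400) = 0.919431
R(pressure transmitter) = exp(−0.00018 × 400) = 0.930531
R(level switch) = exp(−0.00020 × 400) = 0.923116
Parallel (logic solver, shutdown valve, and pressure transmitter): 1 − (1 − 0.949329)(1 − 0.919431)(1 − 0.930531) = 0.999716
Series (solenoid valve, [0.999716], and level switch): 0.729059 × 0.999716 × 0.923116 = 0.6728

0.6728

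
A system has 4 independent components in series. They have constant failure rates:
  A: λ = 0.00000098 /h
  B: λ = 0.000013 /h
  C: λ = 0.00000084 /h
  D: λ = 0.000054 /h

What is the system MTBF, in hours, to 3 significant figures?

14500

Series of exponential components: λ_sys = Σ λ_i
λ_sys = 0.00000098 + 0.000013 + 0.00000084 + 0.000054 = 6.8820e-05 /h
MTBF = 1 / λ_sys = 14500 h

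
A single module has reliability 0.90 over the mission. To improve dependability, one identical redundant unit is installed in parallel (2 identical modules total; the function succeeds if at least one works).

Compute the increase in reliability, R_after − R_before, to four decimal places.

R_before = 0.90
R_after = 1 − (1 − 0.90)^2 = 0.9900
ΔR = 0.9900 − 0.90 = 0.0900

0.0900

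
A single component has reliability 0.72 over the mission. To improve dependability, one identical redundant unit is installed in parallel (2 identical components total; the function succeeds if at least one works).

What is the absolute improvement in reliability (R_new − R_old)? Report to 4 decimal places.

0.2016

R_before = 0.72
R_after = 1 − (1 − 0.72)^2 = 0.9216
ΔR = 0.9216 − 0.72 = 0.2016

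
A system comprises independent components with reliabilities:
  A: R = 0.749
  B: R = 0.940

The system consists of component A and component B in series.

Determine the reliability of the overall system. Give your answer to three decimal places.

Series (A and B): 0.74900 × 0.94000 = 0.704

0.704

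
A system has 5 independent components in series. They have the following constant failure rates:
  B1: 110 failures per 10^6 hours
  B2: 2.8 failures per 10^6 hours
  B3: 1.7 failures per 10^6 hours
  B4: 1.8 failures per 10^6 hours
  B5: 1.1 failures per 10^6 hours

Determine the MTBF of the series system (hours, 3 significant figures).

Series of exponential components: λ_sys = Σ λ_i
λ_sys = 0.00011 + 0.0000028 + 0.0000017 + 0.0000018 + 0.0000011 = 1.1740e-04 /h
MTBF = 1 / λ_sys = 8520 h

8520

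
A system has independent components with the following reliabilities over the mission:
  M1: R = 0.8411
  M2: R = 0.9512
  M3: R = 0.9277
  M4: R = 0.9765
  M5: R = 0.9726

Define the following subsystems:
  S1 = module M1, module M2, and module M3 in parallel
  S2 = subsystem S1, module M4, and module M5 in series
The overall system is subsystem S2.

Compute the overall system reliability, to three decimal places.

0.949

Parallel (M1, M2, and M3): 1 − (1 − 0.84110)(1 − 0.95120)(1 − 0.92770) = 0.99944
Series ([0.99944], M4, and M5): 0.99944 × 0.97650 × 0.97260 = 0.949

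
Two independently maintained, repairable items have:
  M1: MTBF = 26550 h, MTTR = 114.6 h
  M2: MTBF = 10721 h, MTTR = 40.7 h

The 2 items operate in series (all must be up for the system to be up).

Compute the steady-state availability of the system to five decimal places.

A(M1) = MTBF/(MTBF+MTTR) = 26550/(26550+114.6) = 0.995702
A(M2) = MTBF/(MTBF+MTTR) = 10721/(10721+40.7) = 0.996218
Series availability: 0.995702 × 0.996218 = 0.99194

0.99194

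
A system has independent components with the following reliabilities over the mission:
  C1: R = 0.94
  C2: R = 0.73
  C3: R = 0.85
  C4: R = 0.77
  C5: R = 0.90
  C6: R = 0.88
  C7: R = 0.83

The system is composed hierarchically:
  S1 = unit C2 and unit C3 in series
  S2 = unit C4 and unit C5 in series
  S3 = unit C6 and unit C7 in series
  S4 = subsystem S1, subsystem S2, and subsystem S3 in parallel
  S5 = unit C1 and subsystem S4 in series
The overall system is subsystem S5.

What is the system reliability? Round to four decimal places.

Series (C2 and C3): 0.730000 × 0.850000 = 0.620500
Series (C4 and C5): 0.770000 × 0.900000 = 0.693000
Series (C6 and C7): 0.880000 × 0.830000 = 0.730400
Parallel ([0.620500], [0.693000], and [0.730400]): 1 − (1 − 0.620500)(1 − 0.693000)(1 − 0.730400) = 0.968590
Series (C1 and [0.968590]): 0.940000 × 0.968590 = 0.9105

0.9105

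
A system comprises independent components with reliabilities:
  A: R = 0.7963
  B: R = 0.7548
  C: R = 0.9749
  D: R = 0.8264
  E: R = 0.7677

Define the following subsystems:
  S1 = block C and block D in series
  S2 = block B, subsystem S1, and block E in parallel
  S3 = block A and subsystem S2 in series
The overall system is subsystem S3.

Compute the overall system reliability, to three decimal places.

Series (C and D): 0.97490 × 0.82640 = 0.80566
Parallel (B, [0.80566], and E): 1 − (1 − 0.75480)(1 − 0.80566)(1 − 0.76770) = 0.98893
Series (A and [0.98893]): 0.79630 × 0.98893 = 0.787

0.787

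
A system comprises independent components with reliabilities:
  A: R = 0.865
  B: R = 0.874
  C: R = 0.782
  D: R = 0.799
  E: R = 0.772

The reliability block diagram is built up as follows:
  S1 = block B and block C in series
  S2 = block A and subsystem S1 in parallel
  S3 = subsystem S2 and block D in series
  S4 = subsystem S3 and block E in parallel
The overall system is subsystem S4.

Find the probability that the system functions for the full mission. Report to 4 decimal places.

Series (B and C): 0.874000 × 0.782000 = 0.683468
Parallel (A and [0.683468]): 1 − (1 − 0.865000)(1 − 0.683468) = 0.957268
Series ([0.957268] and D): 0.957268 × 0.799000 = 0.764857
Parallel ([0.764857] and E): 1 − (1 − 0.764857)(1 − 0.772000) = 0.9464

0.9464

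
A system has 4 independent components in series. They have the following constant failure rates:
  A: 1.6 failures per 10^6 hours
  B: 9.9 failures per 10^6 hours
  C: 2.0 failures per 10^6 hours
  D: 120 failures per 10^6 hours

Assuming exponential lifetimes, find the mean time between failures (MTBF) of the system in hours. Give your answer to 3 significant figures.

Series of exponential components: λ_sys = Σ λ_i
λ_sys = 0.0000016 + 0.0000099 + 0.0000020 + 0.00012 = 1.3350e-04 /h
MTBF = 1 / λ_sys = 7490 h

7490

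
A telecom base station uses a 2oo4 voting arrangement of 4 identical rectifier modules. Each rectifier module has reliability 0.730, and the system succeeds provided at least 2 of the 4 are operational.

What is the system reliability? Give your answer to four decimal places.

0.9372

R = Σ_{i=2}^{4} C(4,i) p^i (1−p)^{4−i} with p = 0.730
C(4,2)·0.730^2·0.270^2 = 0.233090
C(4,3)·0.730^3·0.270^1 = 0.420138
C(4,4)·0.730^4·0.270^0 = 0.283982
Sum = 0.9372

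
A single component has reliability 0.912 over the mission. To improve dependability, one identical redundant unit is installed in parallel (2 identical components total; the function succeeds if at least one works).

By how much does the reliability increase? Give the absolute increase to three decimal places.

R_before = 0.912
R_after = 1 − (1 − 0.912)^2 = 0.992
ΔR = 0.992 − 0.912 = 0.080

0.080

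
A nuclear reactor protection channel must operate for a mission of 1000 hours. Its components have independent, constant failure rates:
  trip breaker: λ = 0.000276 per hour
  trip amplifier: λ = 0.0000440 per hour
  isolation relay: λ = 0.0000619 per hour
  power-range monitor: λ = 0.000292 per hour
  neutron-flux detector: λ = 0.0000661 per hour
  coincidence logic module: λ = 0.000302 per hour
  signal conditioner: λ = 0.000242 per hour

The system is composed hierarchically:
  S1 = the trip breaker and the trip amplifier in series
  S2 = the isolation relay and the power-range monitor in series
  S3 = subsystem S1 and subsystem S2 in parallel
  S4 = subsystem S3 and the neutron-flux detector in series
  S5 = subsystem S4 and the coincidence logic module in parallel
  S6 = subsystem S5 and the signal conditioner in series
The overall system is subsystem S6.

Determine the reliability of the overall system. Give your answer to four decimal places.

R(trip breaker) = exp(−0.000276 × 1000) = 0.758813
R(trip amplifier) = exp(−0.0000440 × 1000) = 0.956954
R(isolation relay) = exp(−0.0000619 × 1000) = 0.939977
R(power-range monitor) = exp(−0.000292 × 1000) = 0.746769
R(neutron-flux detector) = exp(−0.0000661 × 1000) = 0.936037
R(coincidence logic module) = exp(−0.000302 × 1000) = 0.739338
R(signal conditioner) = exp(−0.000242 × 1000) = 0.785056
Series (trip breaker and trip amplifier): 0.758813 × 0.956954 = 0.726149
Series (isolation relay and power-range monitor): 0.939977 × 0.746769 = 0.701946
Parallel ([0.726149] and [0.701946]): 1 − (1 − 0.726149)(1 − 0.701946) = 0.918378
Series ([0.918378] and neutron-flux detector): 0.918378 × 0.936037 = 0.859636
Parallel ([0.859636] and coincidence logic module): 1 − (1 − 0.859636)(1 − 0.739338) = 0.963412
Series ([0.963412] and signal conditioner): 0.963412 × 0.785056 = 0.7563

0.7563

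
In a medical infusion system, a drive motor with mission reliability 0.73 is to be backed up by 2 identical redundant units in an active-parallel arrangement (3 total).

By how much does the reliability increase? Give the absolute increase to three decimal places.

R_before = 0.73
R_after = 1 − (1 − 0.73)^3 = 0.980
ΔR = 0.980 − 0.73 = 0.250

0.250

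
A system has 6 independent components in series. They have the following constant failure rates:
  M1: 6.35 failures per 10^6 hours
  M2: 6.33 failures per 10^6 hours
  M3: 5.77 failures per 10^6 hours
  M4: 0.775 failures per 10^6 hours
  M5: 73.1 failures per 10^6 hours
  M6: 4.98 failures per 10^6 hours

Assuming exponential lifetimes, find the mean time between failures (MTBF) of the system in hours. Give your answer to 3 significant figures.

Series of exponential components: λ_sys = Σ λ_i
λ_sys = 0.00000635 + 0.00000633 + 0.00000577 + 0.000000775 + 0.0000731 + 0.00000498 = 9.7305e-05 /h
MTBF = 1 / λ_sys = 10300 h

10300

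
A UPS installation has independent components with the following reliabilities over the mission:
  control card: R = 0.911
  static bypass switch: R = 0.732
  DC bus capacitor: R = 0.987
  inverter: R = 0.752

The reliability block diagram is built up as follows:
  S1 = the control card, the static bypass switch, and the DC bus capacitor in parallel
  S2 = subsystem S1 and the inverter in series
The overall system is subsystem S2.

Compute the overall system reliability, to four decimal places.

Parallel (control card, static bypass switch, and DC bus capacitor): 1 − (1 − 0.911000)(1 − 0.732000)(1 − 0.987000) = 0.999690
Series ([0.999690] and inverter): 0.999690 × 0.752000 = 0.7518

0.7518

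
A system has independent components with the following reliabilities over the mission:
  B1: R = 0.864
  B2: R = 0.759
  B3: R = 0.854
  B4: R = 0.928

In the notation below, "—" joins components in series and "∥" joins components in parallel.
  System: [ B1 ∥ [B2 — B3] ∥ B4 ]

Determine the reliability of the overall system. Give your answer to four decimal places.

Series (B2 and B3): 0.759000 × 0.854000 = 0.648186
Parallel (B1, [0.648186], and B4): 1 − (1 − 0.864000)(1 − 0.648186)(1 − 0.928000) = 0.9966

0.9966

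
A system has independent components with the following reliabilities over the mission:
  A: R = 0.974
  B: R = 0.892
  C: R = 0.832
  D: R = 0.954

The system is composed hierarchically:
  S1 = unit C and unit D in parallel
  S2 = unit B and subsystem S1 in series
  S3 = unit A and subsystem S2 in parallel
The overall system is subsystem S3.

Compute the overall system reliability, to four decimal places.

0.9970

Parallel (C and D): 1 − (1 − 0.832000)(1 − 0.954000) = 0.992272
Series (B and [0.992272]): 0.892000 × 0.992272 = 0.885107
Parallel (A and [0.885107]): 1 − (1 − 0.974000)(1 − 0.885107) = 0.9970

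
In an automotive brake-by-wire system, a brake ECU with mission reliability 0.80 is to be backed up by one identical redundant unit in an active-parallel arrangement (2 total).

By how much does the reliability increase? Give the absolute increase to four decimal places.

0.1600

R_before = 0.80
R_after = 1 − (1 − 0.80)^2 = 0.9600
ΔR = 0.9600 − 0.80 = 0.1600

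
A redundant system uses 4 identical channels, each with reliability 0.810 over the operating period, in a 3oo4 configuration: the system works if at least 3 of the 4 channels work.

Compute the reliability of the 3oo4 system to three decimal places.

R = Σ_{i=3}^{4} C(4,i) p^i (1−p)^{4−i} with p = 0.810
C(4,3)·0.810^3·0.190^1 = 0.40390
C(4,4)·0.810^4·0.190^0 = 0.43047
Sum = 0.834

0.834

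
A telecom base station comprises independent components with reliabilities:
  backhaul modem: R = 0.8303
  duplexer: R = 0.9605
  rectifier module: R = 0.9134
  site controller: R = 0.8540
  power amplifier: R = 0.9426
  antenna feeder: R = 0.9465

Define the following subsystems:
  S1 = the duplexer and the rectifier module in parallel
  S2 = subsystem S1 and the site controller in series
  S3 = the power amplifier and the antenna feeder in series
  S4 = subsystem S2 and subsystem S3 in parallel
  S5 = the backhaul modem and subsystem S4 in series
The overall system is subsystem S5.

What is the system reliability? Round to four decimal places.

0.8170

Parallel (duplexer and rectifier module): 1 − (1 − 0.960500)(1 − 0.913400) = 0.996579
Series ([0.996579] and site controller): 0.996579 × 0.854000 = 0.851078
Series (power amplifier and antenna feeder): 0.942600 × 0.946500 = 0.892171
Parallel ([0.851078] and [0.892171]): 1 − (1 − 0.851078)(1 − 0.892171) = 0.983942
Series (backhaul modem and [0.983942]): 0.830300 × 0.983942 = 0.8170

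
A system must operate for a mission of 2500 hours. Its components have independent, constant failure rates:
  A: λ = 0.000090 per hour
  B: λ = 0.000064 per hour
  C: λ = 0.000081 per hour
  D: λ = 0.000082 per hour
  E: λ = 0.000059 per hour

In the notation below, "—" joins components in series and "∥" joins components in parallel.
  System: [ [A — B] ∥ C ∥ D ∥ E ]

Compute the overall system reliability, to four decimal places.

R(A) = exp(−0.000090 × 2500) = 0.798516
R(B) = exp(−0.000064 × 2500) = 0.852144
R(C) = exp(−0.000081 × 2500) = 0.816686
R(D) = exp(−0.000082 × 2500) = 0.814647
R(E) = exp(−0.000059 × 2500) = 0.862862
Series (A and B): 0.798516 × 0.852144 = 0.680451
Parallel ([0.680451], C, D, and E): 1 − (1 − 0.680451)(1 − 0.816686)(1 − 0.814647)(1 − 0.862862) = 0.9985

0.9985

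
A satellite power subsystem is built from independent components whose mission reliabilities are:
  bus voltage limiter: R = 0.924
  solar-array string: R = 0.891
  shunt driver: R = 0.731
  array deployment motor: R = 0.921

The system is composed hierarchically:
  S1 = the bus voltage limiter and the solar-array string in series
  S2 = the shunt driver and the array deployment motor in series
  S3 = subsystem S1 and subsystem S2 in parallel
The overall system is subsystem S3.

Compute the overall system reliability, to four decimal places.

Series (bus voltage limiter and solar-array string): 0.924000 × 0.891000 = 0.823284
Series (shunt driver and array deployment motor): 0.731000 × 0.921000 = 0.673251
Parallel ([0.823284] and [0.673251]): 1 − (1 − 0.823284)(1 − 0.673251) = 0.9423

0.9423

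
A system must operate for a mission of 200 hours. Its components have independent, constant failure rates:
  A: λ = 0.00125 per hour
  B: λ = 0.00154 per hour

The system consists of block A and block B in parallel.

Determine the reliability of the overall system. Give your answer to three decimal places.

0.941

R(A) = exp(−0.00125 × 200) = 0.77880
R(B) = exp(−0.00154 × 200) = 0.73492
Parallel (A and B): 1 − (1 − 0.77880)(1 − 0.73492) = 0.941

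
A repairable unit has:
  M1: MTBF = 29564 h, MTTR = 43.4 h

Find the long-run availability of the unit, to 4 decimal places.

0.9985

A(M1) = MTBF/(MTBF+MTTR) = 29564/(29564+43.4) = 0.9985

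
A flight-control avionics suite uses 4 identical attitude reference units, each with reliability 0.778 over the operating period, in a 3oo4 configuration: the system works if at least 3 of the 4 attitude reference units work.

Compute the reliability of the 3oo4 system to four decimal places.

0.7845

R = Σ_{i=3}^{4} C(4,i) p^i (1−p)^{4−i} with p = 0.778
C(4,3)·0.778^3·0.222^1 = 0.418169
C(4,4)·0.778^4·0.222^0 = 0.366369
Sum = 0.7845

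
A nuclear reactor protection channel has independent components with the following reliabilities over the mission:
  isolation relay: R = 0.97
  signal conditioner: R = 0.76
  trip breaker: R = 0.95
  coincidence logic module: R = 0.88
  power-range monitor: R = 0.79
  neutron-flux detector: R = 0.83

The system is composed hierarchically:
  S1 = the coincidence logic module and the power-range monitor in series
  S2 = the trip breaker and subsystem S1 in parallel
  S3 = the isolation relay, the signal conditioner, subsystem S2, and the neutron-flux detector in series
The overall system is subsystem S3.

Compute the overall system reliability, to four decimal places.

Series (coincidence logic module and power-range monitor): 0.880000 × 0.790000 = 0.695200
Parallel (trip breaker and [0.695200]): 1 − (1 − 0.950000)(1 − 0.695200) = 0.984760
Series (isolation relay, signal conditioner, [0.984760], and neutron-flux detector): 0.970000 × 0.760000 × 0.984760 × 0.830000 = 0.6026

0.6026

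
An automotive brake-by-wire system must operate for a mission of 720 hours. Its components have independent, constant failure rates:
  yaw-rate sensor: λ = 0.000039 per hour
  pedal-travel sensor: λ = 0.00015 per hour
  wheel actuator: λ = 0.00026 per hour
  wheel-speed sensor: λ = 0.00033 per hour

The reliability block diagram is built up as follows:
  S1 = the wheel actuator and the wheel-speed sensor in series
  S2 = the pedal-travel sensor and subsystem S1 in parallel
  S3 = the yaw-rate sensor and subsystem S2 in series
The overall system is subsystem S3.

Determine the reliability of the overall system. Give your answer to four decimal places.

0.9379

R(yaw-rate sensor) = exp(−0.000039 × 720) = 0.972311
R(pedal-travel sensor) = exp(−0.00015 × 720) = 0.897628
R(wheel actuator) = exp(−0.00026 × 720) = 0.829278
R(wheel-speed sensor) = exp(−0.00033 × 720) = 0.788518
Series (wheel actuator and wheel-speed sensor): 0.829278 × 0.788518 = 0.653901
Parallel (pedal-travel sensor and [0.653901]): 1 − (1 − 0.897628)(1 − 0.653901) = 0.964569
Series (yaw-rate sensor and [0.964569]): 0.972311 × 0.964569 = 0.9379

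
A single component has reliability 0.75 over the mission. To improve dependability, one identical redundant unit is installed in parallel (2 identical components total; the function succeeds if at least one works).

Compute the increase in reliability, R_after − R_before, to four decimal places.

0.1875

R_before = 0.75
R_after = 1 − (1 − 0.75)^2 = 0.9375
ΔR = 0.9375 − 0.75 = 0.1875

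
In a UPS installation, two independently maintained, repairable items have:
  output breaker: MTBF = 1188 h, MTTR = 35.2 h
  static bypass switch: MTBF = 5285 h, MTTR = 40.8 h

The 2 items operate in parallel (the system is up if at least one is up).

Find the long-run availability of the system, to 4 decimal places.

0.9998

A(output breaker) = MTBF/(MTBF+MTTR) = 1188/(1188+35.2) = 0.971223
A(static bypass switch) = MTBF/(MTBF+MTTR) = 5285/(5285+40.8) = 0.992339
Parallel availability: 1 − (1 − 0.971223)(1 − 0.992339) = 0.9998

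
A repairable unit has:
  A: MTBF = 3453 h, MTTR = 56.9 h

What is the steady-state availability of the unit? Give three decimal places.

0.984

A(A) = MTBF/(MTBF+MTTR) = 3453/(3453+56.9) = 0.984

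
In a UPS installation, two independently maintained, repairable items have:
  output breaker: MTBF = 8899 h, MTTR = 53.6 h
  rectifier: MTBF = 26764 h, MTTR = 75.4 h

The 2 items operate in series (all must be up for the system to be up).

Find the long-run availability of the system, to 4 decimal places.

0.9912

A(output breaker) = MTBF/(MTBF+MTTR) = 8899/(8899+53.6) = 0.994013
A(rectifier) = MTBF/(MTBF+MTTR) = 26764/(26764+75.4) = 0.997191
Series availability: 0.994013 × 0.997191 = 0.9912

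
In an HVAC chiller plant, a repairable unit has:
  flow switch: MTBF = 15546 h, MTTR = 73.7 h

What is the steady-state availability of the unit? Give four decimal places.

A(flow switch) = MTBF/(MTBF+MTTR) = 15546/(15546+73.7) = 0.9953

0.9953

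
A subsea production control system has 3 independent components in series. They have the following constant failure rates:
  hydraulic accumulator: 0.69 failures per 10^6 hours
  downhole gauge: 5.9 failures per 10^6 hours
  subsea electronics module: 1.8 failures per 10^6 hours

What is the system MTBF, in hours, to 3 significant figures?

Series of exponential components: λ_sys = Σ λ_i
λ_sys = 0.00000069 + 0.0000059 + 0.0000018 = 8.3900e-06 /h
MTBF = 1 / λ_sys = 119000 h

119000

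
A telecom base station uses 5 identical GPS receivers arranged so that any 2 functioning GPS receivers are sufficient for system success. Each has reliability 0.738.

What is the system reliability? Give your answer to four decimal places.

R = Σ_{i=2}^{5} C(5,i) p^i (1−p)^{5−i} with p = 0.738
C(5,2)·0.738^2·0.262^3 = 0.097953
C(5,3)·0.738^3·0.262^2 = 0.275913
C(5,4)·0.738^4·0.262^1 = 0.388595
C(5,5)·0.738^5·0.262^0 = 0.218918
Sum = 0.9814

0.9814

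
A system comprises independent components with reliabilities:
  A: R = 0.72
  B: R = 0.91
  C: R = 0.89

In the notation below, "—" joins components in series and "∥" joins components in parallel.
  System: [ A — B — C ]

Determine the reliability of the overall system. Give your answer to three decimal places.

0.583

Series (A, B, and C): 0.72000 × 0.91000 × 0.89000 = 0.583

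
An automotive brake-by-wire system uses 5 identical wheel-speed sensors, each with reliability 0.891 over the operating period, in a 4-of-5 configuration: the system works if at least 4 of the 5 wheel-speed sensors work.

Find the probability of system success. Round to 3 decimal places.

0.905

R = Σ_{i=4}^{5} C(5,i) p^i (1−p)^{5−i} with p = 0.891
C(5,4)·0.891^4·0.109^1 = 0.34348
C(5,5)·0.891^5·0.109^0 = 0.56155
Sum = 0.905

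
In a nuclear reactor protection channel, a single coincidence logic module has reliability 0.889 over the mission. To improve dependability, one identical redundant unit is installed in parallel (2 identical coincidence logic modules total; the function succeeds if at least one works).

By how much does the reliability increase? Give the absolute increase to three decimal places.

R_before = 0.889
R_after = 1 − (1 − 0.889)^2 = 0.988
ΔR = 0.988 − 0.889 = 0.099

0.099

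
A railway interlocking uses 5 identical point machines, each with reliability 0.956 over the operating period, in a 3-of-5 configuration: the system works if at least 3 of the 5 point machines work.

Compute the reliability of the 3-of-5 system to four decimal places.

0.9992

R = Σ_{i=3}^{5} C(5,i) p^i (1−p)^{5−i} with p = 0.956
C(5,3)·0.956^3·0.044^2 = 0.016915
C(5,4)·0.956^4·0.044^1 = 0.183761
C(5,5)·0.956^5·0.044^0 = 0.798527
Sum = 0.9992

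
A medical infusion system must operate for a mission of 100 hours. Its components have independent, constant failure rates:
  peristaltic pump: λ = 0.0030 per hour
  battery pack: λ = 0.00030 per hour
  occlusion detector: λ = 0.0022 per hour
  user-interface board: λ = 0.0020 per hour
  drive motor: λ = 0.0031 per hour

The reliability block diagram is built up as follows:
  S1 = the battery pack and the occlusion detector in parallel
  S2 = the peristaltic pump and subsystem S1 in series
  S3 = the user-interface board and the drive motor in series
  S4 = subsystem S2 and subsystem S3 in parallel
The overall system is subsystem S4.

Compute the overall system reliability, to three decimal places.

R(peristaltic pump) = exp(−0.0030 × 100) = 0.74082
R(battery pack) = exp(−0.00030 × 100) = 0.97045
R(occlusion detector) = exp(−0.0022 × 100) = 0.80252
R(user-interface board) = exp(−0.0020 × 100) = 0.81873
R(drive motor) = exp(−0.0031 × 100) = 0.73345
Parallel (battery pack and occlusion detector): 1 − (1 − 0.97045)(1 − 0.80252) = 0.99416
Series (peristaltic pump and [0.99416]): 0.74082 × 0.99416 = 0.73649
Series (user-interface board and drive motor): 0.81873 × 0.73345 = 0.60050
Parallel ([0.73649] and [0.60050]): 1 − (1 − 0.73649)(1 − 0.60050) = 0.895

0.895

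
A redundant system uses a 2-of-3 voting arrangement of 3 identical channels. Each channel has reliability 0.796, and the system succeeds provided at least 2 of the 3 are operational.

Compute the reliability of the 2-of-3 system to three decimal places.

R = Σ_{i=2}^{3} C(3,i) p^i (1−p)^{3−i} with p = 0.796
C(3,2)·0.796^2·0.204^1 = 0.38777
C(3,3)·0.796^3·0.204^0 = 0.50436
Sum = 0.892

0.892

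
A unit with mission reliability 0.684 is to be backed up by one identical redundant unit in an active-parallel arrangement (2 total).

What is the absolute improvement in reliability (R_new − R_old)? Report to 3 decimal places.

0.216

R_before = 0.684
R_after = 1 − (1 − 0.684)^2 = 0.900
ΔR = 0.900 − 0.684 = 0.216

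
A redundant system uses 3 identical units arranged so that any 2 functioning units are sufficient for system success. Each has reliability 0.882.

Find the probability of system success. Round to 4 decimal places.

0.9615

R = Σ_{i=2}^{3} C(3,i) p^i (1−p)^{3−i} with p = 0.882
C(3,2)·0.882^2·0.118^1 = 0.275385
C(3,3)·0.882^3·0.118^0 = 0.686129
Sum = 0.9615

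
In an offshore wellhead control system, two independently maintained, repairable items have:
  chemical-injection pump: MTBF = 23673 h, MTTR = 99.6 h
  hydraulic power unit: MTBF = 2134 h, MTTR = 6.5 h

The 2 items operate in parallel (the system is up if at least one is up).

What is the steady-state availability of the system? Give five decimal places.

A(chemical-injection pump) = MTBF/(MTBF+MTTR) = 23673/(23673+99.6) = 0.995810
A(hydraulic power unit) = MTBF/(MTBF+MTTR) = 2134/(2134+6.5) = 0.996963
Parallel availability: 1 − (1 − 0.995810)(1 − 0.996963) = 0.99999

0.99999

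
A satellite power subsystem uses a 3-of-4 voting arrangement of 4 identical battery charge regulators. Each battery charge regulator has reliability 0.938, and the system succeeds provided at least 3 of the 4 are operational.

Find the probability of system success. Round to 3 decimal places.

R = Σ_{i=3}^{4} C(4,i) p^i (1−p)^{4−i} with p = 0.938
C(4,3)·0.938^3·0.062^1 = 0.20467
C(4,4)·0.938^4·0.062^0 = 0.77413
Sum = 0.979

0.979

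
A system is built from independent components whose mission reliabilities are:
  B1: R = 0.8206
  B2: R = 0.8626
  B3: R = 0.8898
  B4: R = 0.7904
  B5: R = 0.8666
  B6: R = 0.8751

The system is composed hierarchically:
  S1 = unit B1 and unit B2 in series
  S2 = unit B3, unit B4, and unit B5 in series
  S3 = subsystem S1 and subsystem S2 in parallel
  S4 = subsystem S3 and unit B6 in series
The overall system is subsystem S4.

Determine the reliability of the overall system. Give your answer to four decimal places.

0.7753

Series (B1 and B2): 0.820600 × 0.862600 = 0.707850
Series (B3, B4, and B5): 0.889800 × 0.790400 × 0.866600 = 0.609478
Parallel ([0.707850] and [0.609478]): 1 − (1 − 0.707850)(1 − 0.609478) = 0.885909
Series ([0.885909] and B6): 0.885909 × 0.875100 = 0.7753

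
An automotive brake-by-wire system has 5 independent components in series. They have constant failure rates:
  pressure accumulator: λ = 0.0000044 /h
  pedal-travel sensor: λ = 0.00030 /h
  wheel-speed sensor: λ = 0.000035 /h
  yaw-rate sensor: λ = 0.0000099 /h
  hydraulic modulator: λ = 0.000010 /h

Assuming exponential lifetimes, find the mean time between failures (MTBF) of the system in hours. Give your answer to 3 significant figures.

2780

Series of exponential components: λ_sys = Σ λ_i
λ_sys = 0.0000044 + 0.00030 + 0.000035 + 0.0000099 + 0.000010 = 3.5930e-04 /h
MTBF = 1 / λ_sys = 2780 h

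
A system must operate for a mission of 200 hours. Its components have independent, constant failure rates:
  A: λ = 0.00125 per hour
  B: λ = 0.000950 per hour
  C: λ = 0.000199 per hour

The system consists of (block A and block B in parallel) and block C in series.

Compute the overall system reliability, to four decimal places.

0.9242

R(A) = exp(−0.00125 × 200) = 0.778801
R(B) = exp(−0.000950 × 200) = 0.826959
R(C) = exp(−0.000199 × 200) = 0.960982
Parallel (A and B): 1 − (1 − 0.778801)(1 − 0.826959) = 0.961724
Series ([0.961724] and C): 0.961724 × 0.960982 = 0.9242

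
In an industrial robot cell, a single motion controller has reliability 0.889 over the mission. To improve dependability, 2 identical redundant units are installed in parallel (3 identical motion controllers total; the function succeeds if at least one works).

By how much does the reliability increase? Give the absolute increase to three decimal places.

0.110

R_before = 0.889
R_after = 1 − (1 − 0.889)^3 = 0.999
ΔR = 0.999 − 0.889 = 0.110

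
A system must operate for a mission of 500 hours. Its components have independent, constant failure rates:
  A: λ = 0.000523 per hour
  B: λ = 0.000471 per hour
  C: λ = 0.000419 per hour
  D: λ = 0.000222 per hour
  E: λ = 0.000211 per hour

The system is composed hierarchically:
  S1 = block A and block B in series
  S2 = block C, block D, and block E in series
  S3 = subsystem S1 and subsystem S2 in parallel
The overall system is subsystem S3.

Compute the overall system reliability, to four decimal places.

0.8641

R(A) = exp(−0.000523 × 500) = 0.769896
R(B) = exp(−0.000471 × 500) = 0.790176
R(C) = exp(−0.000419 × 500) = 0.810990
R(D) = exp(−0.000222 × 500) = 0.894939
R(E) = exp(−0.000211 × 500) = 0.899874
Series (A and B): 0.769896 × 0.790176 = 0.608353
Series (C, D, and E): 0.810990 × 0.894939 × 0.899874 = 0.653116
Parallel ([0.608353] and [0.653116]): 1 − (1 − 0.608353)(1 − 0.653116) = 0.8641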